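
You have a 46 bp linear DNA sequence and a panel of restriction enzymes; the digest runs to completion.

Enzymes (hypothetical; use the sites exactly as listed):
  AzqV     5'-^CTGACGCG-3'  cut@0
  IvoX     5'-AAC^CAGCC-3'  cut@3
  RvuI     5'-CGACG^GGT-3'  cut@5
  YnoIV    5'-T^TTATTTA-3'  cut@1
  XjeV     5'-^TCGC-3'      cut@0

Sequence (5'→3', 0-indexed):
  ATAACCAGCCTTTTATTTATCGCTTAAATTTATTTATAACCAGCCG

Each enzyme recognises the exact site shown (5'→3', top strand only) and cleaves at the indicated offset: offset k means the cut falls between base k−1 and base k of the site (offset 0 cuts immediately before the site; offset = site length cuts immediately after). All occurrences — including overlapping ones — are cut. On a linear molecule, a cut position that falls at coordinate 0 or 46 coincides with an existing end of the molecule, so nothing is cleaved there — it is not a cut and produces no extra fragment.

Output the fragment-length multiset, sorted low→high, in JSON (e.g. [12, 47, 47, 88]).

[5,6,7,7,10,11]

Per-enzyme occurrences:
  AzqV (CTGACGCG, off=0): no sites
  IvoX (AACCAGCC, off=3): starts [2, 37] → cuts [5, 40]
  RvuI (CGACGGGT, off=5): no sites
  YnoIV (TTTATTTA, off=1): starts [11, 28] → cuts [12, 29]
  XjeV (TCGC, off=0): starts [19] → cuts [19]

All cut coordinates (distinct, sorted): [5, 12, 19, 29, 40]

Fragments:
  [0,5): 5 bp
  [5,12): 7 bp
  [12,19): 7 bp
  [19,29): 10 bp
  [29,40): 11 bp
  [40,46): 6 bp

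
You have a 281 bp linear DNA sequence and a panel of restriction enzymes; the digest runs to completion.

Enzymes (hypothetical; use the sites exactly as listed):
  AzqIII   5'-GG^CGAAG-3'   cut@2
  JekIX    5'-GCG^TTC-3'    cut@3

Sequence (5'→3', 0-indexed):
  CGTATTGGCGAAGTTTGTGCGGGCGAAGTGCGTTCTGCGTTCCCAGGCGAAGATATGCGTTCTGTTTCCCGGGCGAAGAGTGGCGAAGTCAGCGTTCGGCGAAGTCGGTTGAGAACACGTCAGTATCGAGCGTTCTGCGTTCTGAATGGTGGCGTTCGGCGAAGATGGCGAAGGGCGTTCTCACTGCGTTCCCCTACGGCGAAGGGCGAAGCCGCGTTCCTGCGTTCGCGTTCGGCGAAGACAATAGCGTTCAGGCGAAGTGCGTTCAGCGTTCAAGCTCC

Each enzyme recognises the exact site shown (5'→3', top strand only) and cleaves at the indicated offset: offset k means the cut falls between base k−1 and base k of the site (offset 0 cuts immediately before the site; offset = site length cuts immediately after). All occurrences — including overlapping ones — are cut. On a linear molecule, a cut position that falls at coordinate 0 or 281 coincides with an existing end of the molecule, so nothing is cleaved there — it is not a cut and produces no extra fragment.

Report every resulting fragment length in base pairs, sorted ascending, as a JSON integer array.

Site scan:
  AzqIII (GGCGAAG, off=2): starts [6, 21, 45, 71, 81, 97, 157, 166, 197, 204, 233, 253] → cuts [8, 23, 47, 73, 83, 99, 159, 168, 199, 206, 235, 255]
  JekIX (GCGTTC, off=3): starts [29, 36, 56, 91, 129, 136, 151, 174, 185, 213, 221, 227, 246, 261, 268] → cuts [32, 39, 59, 94, 132, 139, 154, 177, 188, 216, 224, 230, 249, 264, 271]

Pooled cuts: [8, 23, 32, 39, 47, 59, 73, 83, 94, 99, 132, 139, 154, 159, 168, 177, 188, 199, 206, 216, 224, 230, 235, 249, 255, 264, 271]

Fragments:
  [0,8): 8 bp
  [8,23): 15 bp
  [23,32): 9 bp
  [32,39): 7 bp
  [39,47): 8 bp
  [47,59): 12 bp
  [59,73): 14 bp
  [73,83): 10 bp
  [83,94): 11 bp
  [94,99): 5 bp
  [99,132): 33 bp
  [132,139): 7 bp
  [139,154): 15 bp
  [154,159): 5 bp
  [159,168): 9 bp
  [168,177): 9 bp
  [177,188): 11 bp
  [188,199): 11 bp
  [199,206): 7 bp
  [206,216): 10 bp
  [216,224): 8 bp
  [224,230): 6 bp
  [230,235): 5 bp
  [235,249): 14 bp
  [249,255): 6 bp
  [255,264): 9 bp
  [264,271): 7 bp
  [271,281): 10 bp

[5,5,5,6,6,7,7,7,7,8,8,8,9,9,9,9,10,10,10,11,11,11,12,14,14,15,15,33]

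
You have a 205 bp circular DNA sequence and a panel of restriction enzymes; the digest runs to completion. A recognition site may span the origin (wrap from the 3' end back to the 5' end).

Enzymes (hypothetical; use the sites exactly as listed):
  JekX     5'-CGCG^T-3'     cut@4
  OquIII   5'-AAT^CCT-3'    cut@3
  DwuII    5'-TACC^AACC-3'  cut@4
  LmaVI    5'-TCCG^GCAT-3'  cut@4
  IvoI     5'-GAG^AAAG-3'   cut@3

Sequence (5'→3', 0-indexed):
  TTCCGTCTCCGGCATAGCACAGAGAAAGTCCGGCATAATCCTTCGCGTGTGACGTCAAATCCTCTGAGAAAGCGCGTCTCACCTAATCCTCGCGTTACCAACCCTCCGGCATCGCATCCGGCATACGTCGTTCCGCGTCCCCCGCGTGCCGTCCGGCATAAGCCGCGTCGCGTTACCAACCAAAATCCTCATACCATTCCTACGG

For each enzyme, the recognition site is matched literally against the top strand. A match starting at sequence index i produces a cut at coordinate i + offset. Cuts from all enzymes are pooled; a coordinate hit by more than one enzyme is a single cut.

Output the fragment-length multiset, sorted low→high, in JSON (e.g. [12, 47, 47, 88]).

Per-enzyme occurrences:
  JekX (CGCGT, off=4): starts [43, 72, 90, 133, 142, 163, 168] → cuts [47, 76, 94, 137, 146, 167, 172]
  OquIII (AATCCT, off=3): starts [36, 57, 84, 183] → cuts [39, 60, 87, 186]
  DwuII (TACCAACC, off=4): starts [95, 173] → cuts [99, 177]
  LmaVI (TCCGGCAT, off=4): starts [7, 28, 104, 116, 151] → cuts [11, 32, 108, 120, 155]
  IvoI (GAGAAAG, off=3): starts [21, 65] → cuts [24, 68]

Pooled cuts: [11, 24, 32, 39, 47, 60, 68, 76, 87, 94, 99, 108, 120, 137, 146, 155, 167, 172, 177, 186]

Fragments:
  11→24: 13 bp
  24→32: 8 bp
  32→39: 7 bp
  39→47: 8 bp
  47→60: 13 bp
  60→68: 8 bp
  68→76: 8 bp
  76→87: 11 bp
  87→94: 7 bp
  94→99: 5 bp
  99→108: 9 bp
  108→120: 12 bp
  120→137: 17 bp
  137→146: 9 bp
  146→155: 9 bp
  155→167: 12 bp
  167→172: 5 bp
  172→177: 5 bp
  177→186: 9 bp
  186→11 (wrap): 205-186+11 = 30 bp

[5,5,5,7,7,8,8,8,8,9,9,9,9,11,12,12,13,13,17,30]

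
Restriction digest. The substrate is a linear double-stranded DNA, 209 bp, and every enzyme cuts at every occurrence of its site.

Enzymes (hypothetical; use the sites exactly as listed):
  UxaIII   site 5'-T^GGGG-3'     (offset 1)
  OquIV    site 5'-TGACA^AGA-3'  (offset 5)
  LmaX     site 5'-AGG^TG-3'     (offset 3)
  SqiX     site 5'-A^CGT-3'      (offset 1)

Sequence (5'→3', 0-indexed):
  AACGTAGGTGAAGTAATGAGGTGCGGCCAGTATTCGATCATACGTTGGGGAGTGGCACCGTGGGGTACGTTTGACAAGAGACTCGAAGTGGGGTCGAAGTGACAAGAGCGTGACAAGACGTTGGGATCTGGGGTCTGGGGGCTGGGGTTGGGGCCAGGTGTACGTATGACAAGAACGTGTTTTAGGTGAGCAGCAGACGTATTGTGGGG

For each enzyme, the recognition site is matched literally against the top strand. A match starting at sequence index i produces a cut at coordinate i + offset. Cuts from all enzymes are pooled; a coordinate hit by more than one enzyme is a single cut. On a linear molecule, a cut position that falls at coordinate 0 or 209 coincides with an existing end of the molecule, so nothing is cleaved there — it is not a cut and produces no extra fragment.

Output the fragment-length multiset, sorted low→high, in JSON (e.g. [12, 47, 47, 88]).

[2,3,4,4,4,4,6,6,6,7,7,8,9,9,9,11,11,11,11,13,13,15,15,21]

Per-enzyme occurrences:
  UxaIII (TGGGG, off=1): starts [45, 60, 88, 128, 135, 142, 148, 204] → cuts [46, 61, 89, 129, 136, 143, 149, 205]
  OquIV (TGACAAGA, off=5): starts [71, 99, 110, 166] → cuts [76, 104, 115, 171]
  LmaX (AGGTG, off=3): starts [5, 18, 155, 183] → cuts [8, 21, 158, 186]
  SqiX (ACGT, off=1): starts [1, 41, 66, 117, 161, 174, 196] → cuts [2, 42, 67, 118, 162, 175, 197]

Pooled cuts: [2, 8, 21, 42, 46, 61, 67, 76, 89, 104, 115, 118, 129, 136, 143, 149, 158, 162, 171, 175, 186, 197, 205]

Fragments:
  [0,2): 2 bp
  [2,8): 6 bp
  [8,21): 13 bp
  [21,42): 21 bp
  [42,46): 4 bp
  [46,61): 15 bp
  [61,67): 6 bp
  [67,76): 9 bp
  [76,89): 13 bp
  [89,104): 15 bp
  [104,115): 11 bp
  [115,118): 3 bp
  [118,129): 11 bp
  [129,136): 7 bp
  [136,143): 7 bp
  [143,149): 6 bp
  [149,158): 9 bp
  [158,162): 4 bp
  [162,171): 9 bp
  [171,175): 4 bp
  [175,186): 11 bp
  [186,197): 11 bp
  [197,205): 8 bp
  [205,209): 4 bp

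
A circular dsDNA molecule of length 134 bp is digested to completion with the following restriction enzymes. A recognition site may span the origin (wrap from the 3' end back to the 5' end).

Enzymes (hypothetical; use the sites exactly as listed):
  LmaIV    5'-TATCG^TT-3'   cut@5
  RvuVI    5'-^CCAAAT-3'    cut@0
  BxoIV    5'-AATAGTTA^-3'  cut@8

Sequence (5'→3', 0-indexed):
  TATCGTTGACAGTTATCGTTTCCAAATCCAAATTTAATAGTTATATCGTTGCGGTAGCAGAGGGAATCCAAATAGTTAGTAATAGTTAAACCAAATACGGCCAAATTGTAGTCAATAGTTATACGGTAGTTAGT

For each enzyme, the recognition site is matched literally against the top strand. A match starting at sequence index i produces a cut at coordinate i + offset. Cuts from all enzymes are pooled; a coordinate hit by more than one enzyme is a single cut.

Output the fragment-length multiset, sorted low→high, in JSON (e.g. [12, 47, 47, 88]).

Per-enzyme occurrences:
  LmaIV (TATCGTT, off=5): starts [0, 13, 43] → cuts [5, 18, 48]
  RvuVI (CCAAAT, off=0): starts [21, 27, 67, 90, 100] → cuts [21, 27, 67, 90, 100]
  BxoIV (AATAGTTA, off=8): starts [35, 70, 80, 113] → cuts [43, 78, 88, 121]

All cut coordinates (distinct, sorted): [5, 18, 21, 27, 43, 48, 67, 78, 88, 90, 100, 121]

Fragments:
  5→18: 13 bp
  18→21: 3 bp
  21→27: 6 bp
  27→43: 16 bp
  43→48: 5 bp
  48→67: 19 bp
  67→78: 11 bp
  78→88: 10 bp
  88→90: 2 bp
  90→100: 10 bp
  100→121: 21 bp
  121→5 (wrap): 134-121+5 = 18 bp

[2,3,5,6,10,10,11,13,16,18,19,21]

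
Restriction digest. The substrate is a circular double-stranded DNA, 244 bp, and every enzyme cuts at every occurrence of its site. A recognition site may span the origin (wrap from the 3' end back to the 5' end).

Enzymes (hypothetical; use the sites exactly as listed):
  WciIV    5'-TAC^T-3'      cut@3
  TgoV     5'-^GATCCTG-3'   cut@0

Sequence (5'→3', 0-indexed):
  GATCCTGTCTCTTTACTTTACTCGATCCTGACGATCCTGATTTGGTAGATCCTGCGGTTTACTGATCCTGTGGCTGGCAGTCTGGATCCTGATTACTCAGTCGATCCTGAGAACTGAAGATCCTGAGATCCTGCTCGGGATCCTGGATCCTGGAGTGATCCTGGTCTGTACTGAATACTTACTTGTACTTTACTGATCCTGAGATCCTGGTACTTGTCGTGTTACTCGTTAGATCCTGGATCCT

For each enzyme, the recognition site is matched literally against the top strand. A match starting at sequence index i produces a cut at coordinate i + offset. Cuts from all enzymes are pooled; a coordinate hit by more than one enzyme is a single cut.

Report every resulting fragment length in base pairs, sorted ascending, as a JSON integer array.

[1,1,2,4,5,5,6,6,6,6,7,7,7,8,8,9,11,11,12,12,12,15,15,15,16,16,21]

Scan for sites:
  WciIV (TACT, off=3): starts [13, 18, 59, 93, 168, 175, 179, 185, 190, 210, 222] → cuts [16, 21, 62, 96, 171, 178, 182, 188, 193, 213, 225]
  TgoV (GATCCTG, off=0): starts [0, 23, 32, 47, 63, 84, 102, 118, 126, 138, 145, 156, 194, 202, 231, 238] → cuts [0, 23, 32, 47, 63, 84, 102, 118, 126, 138, 145, 156, 194, 202, 231, 238]

Pooled cuts: [0, 16, 21, 23, 32, 47, 62, 63, 84, 96, 102, 118, 126, 138, 145, 156, 171, 178, 182, 188, 193, 194, 202, 213, 225, 231, 238]

Fragments:
  0→16: 16 bp
  16→21: 5 bp
  21→23: 2 bp
  23→32: 9 bp
  32→47: 15 bp
  47→62: 15 bp
  62→63: 1 bp
  63→84: 21 bp
  84→96: 12 bp
  96→102: 6 bp
  102→118: 16 bp
  118→126: 8 bp
  126→138: 12 bp
  138→145: 7 bp
  145→156: 11 bp
  156→171: 15 bp
  171→178: 7 bp
  178→182: 4 bp
  182→188: 6 bp
  188→193: 5 bp
  193→194: 1 bp
  194→202: 8 bp
  202→213: 11 bp
  213→225: 12 bp
  225→231: 6 bp
  231→238: 7 bp
  238→0 (wrap): 244-238+0 = 6 bp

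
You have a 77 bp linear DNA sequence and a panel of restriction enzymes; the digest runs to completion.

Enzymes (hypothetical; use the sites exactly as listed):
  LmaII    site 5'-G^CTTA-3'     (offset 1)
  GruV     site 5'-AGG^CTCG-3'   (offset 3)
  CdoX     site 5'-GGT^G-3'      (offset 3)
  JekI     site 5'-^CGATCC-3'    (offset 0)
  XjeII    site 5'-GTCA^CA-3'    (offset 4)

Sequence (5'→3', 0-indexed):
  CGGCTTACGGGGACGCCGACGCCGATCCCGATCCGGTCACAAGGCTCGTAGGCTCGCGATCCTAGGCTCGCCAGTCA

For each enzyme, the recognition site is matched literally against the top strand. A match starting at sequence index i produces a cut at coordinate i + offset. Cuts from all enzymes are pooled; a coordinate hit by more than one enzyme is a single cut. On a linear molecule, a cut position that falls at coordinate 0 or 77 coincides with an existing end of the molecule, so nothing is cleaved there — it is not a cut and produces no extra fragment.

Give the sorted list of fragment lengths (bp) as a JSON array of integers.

Per-enzyme occurrences:
  LmaII GCTTA/1: at [2] ⇒ [3]
  GruV AGGCTCG/3: at [41, 49, 63] ⇒ [44, 52, 66]
  CdoX (GGTG, off=3): no sites
  JekI CGATCC/0: at [22, 28, 56] ⇒ [22, 28, 56]
  XjeII GTCACA/4: at [35] ⇒ [39]

All cut coordinates (distinct, sorted): [3, 22, 28, 39, 44, 52, 56, 66]

Fragments:
  [0,3): 3 bp
  [3,22): 19 bp
  [22,28): 6 bp
  [28,39): 11 bp
  [39,44): 5 bp
  [44,52): 8 bp
  [52,56): 4 bp
  [56,66): 10 bp
  [66,77): 11 bp

[3,4,5,6,8,10,11,11,19]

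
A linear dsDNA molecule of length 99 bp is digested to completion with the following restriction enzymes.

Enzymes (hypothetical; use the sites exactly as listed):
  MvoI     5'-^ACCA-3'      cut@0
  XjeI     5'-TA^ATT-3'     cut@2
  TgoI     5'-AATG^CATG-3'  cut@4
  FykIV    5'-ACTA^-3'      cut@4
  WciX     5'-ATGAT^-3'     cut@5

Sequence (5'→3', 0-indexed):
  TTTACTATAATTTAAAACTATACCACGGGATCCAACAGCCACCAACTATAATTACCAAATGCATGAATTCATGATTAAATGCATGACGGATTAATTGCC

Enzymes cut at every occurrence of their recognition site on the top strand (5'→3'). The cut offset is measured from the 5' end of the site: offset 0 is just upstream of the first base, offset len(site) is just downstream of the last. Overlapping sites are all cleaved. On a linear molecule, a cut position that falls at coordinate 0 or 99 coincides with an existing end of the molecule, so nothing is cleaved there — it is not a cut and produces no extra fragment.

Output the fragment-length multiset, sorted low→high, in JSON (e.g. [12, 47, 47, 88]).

Site scan:
  MvoI ACCA/0: at [21, 40, 53] ⇒ [21, 40, 53]
  XjeI TAATT/2: at [7, 48, 91] ⇒ [9, 50, 93]
  TgoI AATGCATG/4: at [57, 77] ⇒ [61, 81]
  FykIV ACTA/4: at [3, 16, 44] ⇒ [7, 20, 48]
  WciX ATGAT/5: at [70] ⇒ [75]

Pooled cuts: [7, 9, 20, 21, 40, 48, 50, 53, 61, 75, 81, 93]

Fragments:
  [0,7): 7 bp
  [7,9): 2 bp
  [9,20): 11 bp
  [20,21): 1 bp
  [21,40): 19 bp
  [40,48): 8 bp
  [48,50): 2 bp
  [50,53): 3 bp
  [53,61): 8 bp
  [61,75): 14 bp
  [75,81): 6 bp
  [81,93): 12 bp
  [93,99): 6 bp

[1,2,2,3,6,6,7,8,8,11,12,14,19]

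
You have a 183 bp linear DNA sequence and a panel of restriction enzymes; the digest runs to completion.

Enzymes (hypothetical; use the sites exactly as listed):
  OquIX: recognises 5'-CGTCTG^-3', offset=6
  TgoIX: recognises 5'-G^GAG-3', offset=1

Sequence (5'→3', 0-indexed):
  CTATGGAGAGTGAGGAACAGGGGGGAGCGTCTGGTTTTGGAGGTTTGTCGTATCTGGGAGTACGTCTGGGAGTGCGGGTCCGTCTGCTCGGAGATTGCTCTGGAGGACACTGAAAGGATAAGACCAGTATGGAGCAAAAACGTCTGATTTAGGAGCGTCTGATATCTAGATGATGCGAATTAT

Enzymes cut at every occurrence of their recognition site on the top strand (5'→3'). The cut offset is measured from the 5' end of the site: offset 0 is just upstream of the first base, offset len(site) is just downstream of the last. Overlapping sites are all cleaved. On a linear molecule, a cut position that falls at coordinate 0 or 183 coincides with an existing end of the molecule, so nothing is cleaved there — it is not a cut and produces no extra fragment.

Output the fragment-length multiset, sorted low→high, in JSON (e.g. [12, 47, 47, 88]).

Per-enzyme occurrences:
  OquIX CGTCTG/6: at [27, 62, 80, 140, 155] ⇒ [33, 68, 86, 146, 161]
  TgoIX GGAG/1: at [4, 23, 38, 56, 68, 89, 101, 130, 151] ⇒ [5, 24, 39, 57, 69, 90, 102, 131, 152]

All cut coordinates (distinct, sorted): [5, 24, 33, 39, 57, 68, 69, 86, 90, 102, 131, 146, 152, 161]

Fragment lengths:
  [0,5): 5 bp
  [5,24): 19 bp
  [24,33): 9 bp
  [33,39): 6 bp
  [39,57): 18 bp
  [57,68): 11 bp
  [68,69): 1 bp
  [69,86): 17 bp
  [86,90): 4 bp
  [90,102): 12 bp
  [102,131): 29 bp
  [131,146): 15 bp
  [146,152): 6 bp
  [152,161): 9 bp
  [161,183): 22 bp

[1,4,5,6,6,9,9,11,12,15,17,18,19,22,29]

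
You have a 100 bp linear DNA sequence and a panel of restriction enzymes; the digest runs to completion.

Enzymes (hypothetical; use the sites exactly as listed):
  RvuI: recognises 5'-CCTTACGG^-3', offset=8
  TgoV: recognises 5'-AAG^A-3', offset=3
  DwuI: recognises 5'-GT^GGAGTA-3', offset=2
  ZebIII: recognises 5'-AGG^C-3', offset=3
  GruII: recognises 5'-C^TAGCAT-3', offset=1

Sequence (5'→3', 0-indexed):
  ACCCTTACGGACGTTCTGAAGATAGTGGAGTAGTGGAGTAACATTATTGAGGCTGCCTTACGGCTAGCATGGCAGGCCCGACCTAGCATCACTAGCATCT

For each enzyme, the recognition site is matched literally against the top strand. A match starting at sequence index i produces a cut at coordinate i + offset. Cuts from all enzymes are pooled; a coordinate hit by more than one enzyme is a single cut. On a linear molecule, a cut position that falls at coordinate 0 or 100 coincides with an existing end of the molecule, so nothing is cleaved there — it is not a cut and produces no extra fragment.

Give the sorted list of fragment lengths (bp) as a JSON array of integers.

[1,5,7,8,8,9,10,11,11,12,18]

Per-enzyme occurrences:
  RvuI CCTTACGG/8: at [2, 55] ⇒ [10, 63]
  TgoV AAGA/3: at [18] ⇒ [21]
  DwuI GTGGAGTA/2: at [24, 32] ⇒ [26, 34]
  ZebIII AGGC/3: at [49, 73] ⇒ [52, 76]
  GruII CTAGCAT/1: at [63, 82, 91] ⇒ [64, 83, 92]

Pooled cuts: [10, 21, 26, 34, 52, 63, 64, 76, 83, 92]

Fragments:
  [0,10): 10 bp
  [10,21): 11 bp
  [21,26): 5 bp
  [26,34): 8 bp
  [34,52): 18 bp
  [52,63): 11 bp
  [63,64): 1 bp
  [64,76): 12 bp
  [76,83): 7 bp
  [83,92): 9 bp
  [92,100): 8 bp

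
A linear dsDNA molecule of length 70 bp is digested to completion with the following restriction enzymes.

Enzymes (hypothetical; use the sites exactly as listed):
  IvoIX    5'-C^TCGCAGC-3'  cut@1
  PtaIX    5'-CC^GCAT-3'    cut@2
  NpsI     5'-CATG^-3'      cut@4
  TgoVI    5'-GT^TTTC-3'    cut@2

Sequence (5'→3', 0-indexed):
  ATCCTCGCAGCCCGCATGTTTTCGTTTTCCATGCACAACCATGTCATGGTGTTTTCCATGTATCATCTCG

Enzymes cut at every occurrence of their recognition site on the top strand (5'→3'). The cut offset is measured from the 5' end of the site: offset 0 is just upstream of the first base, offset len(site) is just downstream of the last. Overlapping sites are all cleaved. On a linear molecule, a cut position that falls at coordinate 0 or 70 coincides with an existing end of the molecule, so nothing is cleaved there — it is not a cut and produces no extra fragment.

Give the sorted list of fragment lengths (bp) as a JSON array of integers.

[1,4,4,5,5,6,8,8,9,10,10]

Scan for sites:
  IvoIX CTCGCAGC/1: at [3] ⇒ [4]
  PtaIX CCGCAT/2: at [11] ⇒ [13]
  NpsI CATG/4: at [14, 29, 39, 44, 56] ⇒ [18, 33, 43, 48, 60]
  TgoVI GTTTTC/2: at [17, 23, 50] ⇒ [19, 25, 52]

Pooled cuts: [4, 13, 18, 19, 25, 33, 43, 48, 52, 60]

Fragment lengths:
  [0,4): 4 bp
  [4,13): 9 bp
  [13,18): 5 bp
  [18,19): 1 bp
  [19,25): 6 bp
  [25,33): 8 bp
  [33,43): 10 bp
  [43,48): 5 bp
  [48,52): 4 bp
  [52,60): 8 bp
  [60,70): 10 bp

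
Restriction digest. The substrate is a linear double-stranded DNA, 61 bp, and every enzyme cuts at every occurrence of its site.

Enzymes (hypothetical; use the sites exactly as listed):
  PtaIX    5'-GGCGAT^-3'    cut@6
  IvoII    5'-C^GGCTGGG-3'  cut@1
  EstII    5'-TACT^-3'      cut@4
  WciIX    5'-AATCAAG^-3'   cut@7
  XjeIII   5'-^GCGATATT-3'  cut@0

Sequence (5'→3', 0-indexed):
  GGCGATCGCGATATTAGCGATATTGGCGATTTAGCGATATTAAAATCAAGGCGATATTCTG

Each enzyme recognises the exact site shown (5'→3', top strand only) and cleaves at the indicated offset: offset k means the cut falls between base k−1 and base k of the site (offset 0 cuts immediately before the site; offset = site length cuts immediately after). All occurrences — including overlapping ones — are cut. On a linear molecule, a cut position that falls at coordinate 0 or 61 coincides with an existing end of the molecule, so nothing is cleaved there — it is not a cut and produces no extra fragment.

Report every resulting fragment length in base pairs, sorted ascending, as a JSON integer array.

Scan for sites:
  PtaIX GGCGAT/6: at [0, 24, 49] ⇒ [6, 30, 55]
  IvoII (CGGCTGGG, off=1): no sites
  EstII (TACT, off=4): no sites
  WciIX AATCAAG/7: at [43] ⇒ [50]
  XjeIII GCGATATT/0: at [7, 16, 33, 50] ⇒ [7, 16, 33, 50]

All cut coordinates (distinct, sorted): [6, 7, 16, 30, 33, 50, 55]

Fragments:
  [0,6): 6 bp
  [6,7): 1 bp
  [7,16): 9 bp
  [16,30): 14 bp
  [30,33): 3 bp
  [33,50): 17 bp
  [50,55): 5 bp
  [55,61): 6 bp

[1,3,5,6,6,9,14,17]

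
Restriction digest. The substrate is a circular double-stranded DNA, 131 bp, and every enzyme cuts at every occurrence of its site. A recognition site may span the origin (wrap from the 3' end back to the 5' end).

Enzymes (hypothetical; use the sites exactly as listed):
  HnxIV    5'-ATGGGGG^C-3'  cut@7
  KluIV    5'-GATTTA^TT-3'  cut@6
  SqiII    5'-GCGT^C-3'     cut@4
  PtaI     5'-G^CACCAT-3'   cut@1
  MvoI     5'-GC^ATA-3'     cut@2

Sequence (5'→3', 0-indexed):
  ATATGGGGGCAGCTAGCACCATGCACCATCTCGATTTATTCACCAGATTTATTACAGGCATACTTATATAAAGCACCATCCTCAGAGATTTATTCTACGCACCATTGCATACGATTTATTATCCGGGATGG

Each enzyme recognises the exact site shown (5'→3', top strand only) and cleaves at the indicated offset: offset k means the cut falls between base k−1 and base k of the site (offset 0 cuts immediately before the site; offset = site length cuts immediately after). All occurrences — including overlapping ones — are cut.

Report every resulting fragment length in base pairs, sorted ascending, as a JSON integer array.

Site scan:
  HnxIV (ATGGGGGC, off=7): starts [2] → cuts [9]
  KluIV (GATTTATT, off=6): starts [32, 45, 86, 112] → cuts [38, 51, 92, 118]
  SqiII (GCGTC, off=4): no sites
  PtaI (GCACCAT, off=1): starts [15, 22, 72, 98] → cuts [16, 23, 73, 99]
  MvoI (GCATA, off=2): starts [57, 106] → cuts [59, 108]

Pooled cuts: [9, 16, 23, 38, 51, 59, 73, 92, 99, 108, 118]

Fragment lengths:
  9→16: 7 bp
  16→23: 7 bp
  23→38: 15 bp
  38→51: 13 bp
  51→59: 8 bp
  59→73: 14 bp
  73→92: 19 bp
  92→99: 7 bp
  99→108: 9 bp
  108→118: 10 bp
  118→9 (wrap): 131-118+9 = 22 bp

[7,7,7,8,9,10,13,14,15,19,22]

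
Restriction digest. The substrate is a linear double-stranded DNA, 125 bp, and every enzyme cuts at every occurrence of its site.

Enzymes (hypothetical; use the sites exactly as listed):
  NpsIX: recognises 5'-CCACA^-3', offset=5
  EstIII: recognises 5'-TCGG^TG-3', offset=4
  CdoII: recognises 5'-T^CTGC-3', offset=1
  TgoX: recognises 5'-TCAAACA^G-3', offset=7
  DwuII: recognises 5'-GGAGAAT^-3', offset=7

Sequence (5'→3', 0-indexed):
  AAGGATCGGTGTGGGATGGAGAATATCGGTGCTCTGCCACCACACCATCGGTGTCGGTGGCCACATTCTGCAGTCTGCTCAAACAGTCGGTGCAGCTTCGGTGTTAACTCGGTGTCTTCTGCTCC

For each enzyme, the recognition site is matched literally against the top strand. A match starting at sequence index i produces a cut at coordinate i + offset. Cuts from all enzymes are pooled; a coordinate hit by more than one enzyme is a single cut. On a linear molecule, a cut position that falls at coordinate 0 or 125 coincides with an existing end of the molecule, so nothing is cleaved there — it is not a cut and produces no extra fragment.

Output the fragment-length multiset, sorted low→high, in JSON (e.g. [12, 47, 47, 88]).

Per-enzyme occurrences:
  NpsIX CCACA/5: at [39, 60] ⇒ [44, 65]
  EstIII TCGGTG/4: at [5, 25, 47, 53, 86, 97, 108] ⇒ [9, 29, 51, 57, 90, 101, 112]
  CdoII TCTGC/1: at [32, 66, 73, 117] ⇒ [33, 67, 74, 118]
  TgoX TCAAACAG/7: at [78] ⇒ [85]
  DwuII GGAGAAT/7: at [17] ⇒ [24]

All cut coordinates (distinct, sorted): [9, 24, 29, 33, 44, 51, 57, 65, 67, 74, 85, 90, 101, 112, 118]

Fragment lengths:
  [0,9): 9 bp
  [9,24): 15 bp
  [24,29): 5 bp
  [29,33): 4 bp
  [33,44): 11 bp
  [44,51): 7 bp
  [51,57): 6 bp
  [57,65): 8 bp
  [65,67): 2 bp
  [67,74): 7 bp
  [74,85): 11 bp
  [85,90): 5 bp
  [90,101): 11 bp
  [101,112): 11 bp
  [112,118): 6 bp
  [118,125): 7 bp

[2,4,5,5,6,6,7,7,7,8,9,11,11,11,11,15]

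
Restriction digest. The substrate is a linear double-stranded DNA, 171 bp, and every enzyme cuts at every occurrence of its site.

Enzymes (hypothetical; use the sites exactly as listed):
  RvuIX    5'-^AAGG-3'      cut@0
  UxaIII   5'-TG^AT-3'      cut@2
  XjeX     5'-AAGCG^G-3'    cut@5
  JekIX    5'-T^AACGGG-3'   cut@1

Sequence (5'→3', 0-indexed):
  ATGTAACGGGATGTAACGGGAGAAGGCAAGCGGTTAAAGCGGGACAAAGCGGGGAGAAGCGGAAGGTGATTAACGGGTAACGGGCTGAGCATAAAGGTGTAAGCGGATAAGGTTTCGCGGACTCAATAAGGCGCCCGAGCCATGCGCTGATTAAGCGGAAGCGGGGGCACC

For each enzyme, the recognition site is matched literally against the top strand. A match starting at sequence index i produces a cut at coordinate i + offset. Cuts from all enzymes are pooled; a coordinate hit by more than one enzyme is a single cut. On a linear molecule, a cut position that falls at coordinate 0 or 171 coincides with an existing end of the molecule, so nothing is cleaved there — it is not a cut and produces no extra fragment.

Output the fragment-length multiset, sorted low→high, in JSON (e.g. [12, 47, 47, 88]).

[1,3,3,4,6,6,7,8,8,8,9,10,10,10,10,12,15,19,22]

Site scan:
  RvuIX (AAGG, off=0): starts [22, 62, 93, 108, 127] → cuts [22, 62, 93, 108, 127]
  UxaIII (TGAT, off=2): starts [66, 147] → cuts [68, 149]
  XjeX (AAGCGG, off=5): starts [27, 36, 46, 56, 100, 152, 158] → cuts [32, 41, 51, 61, 105, 157, 163]
  JekIX (TAACGGG, off=1): starts [3, 13, 70, 77] → cuts [4, 14, 71, 78]

All cut coordinates (distinct, sorted): [4, 14, 22, 32, 41, 51, 61, 62, 68, 71, 78, 93, 105, 108, 127, 149, 157, 163]

Fragments:
  [0,4): 4 bp
  [4,14): 10 bp
  [14,22): 8 bp
  [22,32): 10 bp
  [32,41): 9 bp
  [41,51): 10 bp
  [51,61): 10 bp
  [61,62): 1 bp
  [62,68): 6 bp
  [68,71): 3 bp
  [71,78): 7 bp
  [78,93): 15 bp
  [93,105): 12 bp
  [105,108): 3 bp
  [108,127): 19 bp
  [127,149): 22 bp
  [149,157): 8 bp
  [157,163): 6 bp
  [163,171): 8 bp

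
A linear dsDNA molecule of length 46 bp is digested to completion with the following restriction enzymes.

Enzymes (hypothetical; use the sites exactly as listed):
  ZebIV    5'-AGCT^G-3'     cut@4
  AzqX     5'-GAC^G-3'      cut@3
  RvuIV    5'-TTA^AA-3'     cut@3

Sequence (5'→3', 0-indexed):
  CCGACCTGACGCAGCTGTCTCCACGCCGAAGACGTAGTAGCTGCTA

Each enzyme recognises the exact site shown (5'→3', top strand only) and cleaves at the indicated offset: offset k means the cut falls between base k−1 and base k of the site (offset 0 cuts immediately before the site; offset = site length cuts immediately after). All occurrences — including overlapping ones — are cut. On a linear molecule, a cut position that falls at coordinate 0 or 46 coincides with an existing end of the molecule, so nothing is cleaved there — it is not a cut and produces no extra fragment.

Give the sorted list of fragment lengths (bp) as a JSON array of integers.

[4,6,9,10,17]

Per-enzyme occurrences:
  ZebIV AGCTG/4: at [12, 38] ⇒ [16, 42]
  AzqX GACG/3: at [7, 30] ⇒ [10, 33]
  RvuIV (TTAAA, off=3): no sites

All cut coordinates (distinct, sorted): [10, 16, 33, 42]

Fragments:
  [0,10): 10 bp
  [10,16): 6 bp
  [16,33): 17 bp
  [33,42): 9 bp
  [42,46): 4 bp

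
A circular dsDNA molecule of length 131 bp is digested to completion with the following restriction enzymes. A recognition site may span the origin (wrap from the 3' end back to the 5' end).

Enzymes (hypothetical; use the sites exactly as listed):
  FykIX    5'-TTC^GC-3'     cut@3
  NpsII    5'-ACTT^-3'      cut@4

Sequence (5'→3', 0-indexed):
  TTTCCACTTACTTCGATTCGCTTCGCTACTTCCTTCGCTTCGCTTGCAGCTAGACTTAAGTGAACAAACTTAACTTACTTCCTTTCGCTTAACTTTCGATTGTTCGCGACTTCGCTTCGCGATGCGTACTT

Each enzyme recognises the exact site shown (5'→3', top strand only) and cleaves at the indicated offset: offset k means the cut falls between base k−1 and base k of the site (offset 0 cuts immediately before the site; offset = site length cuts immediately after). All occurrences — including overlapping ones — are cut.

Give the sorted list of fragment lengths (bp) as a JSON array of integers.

Per-enzyme occurrences:
  FykIX (TTCGC, off=3): starts [16, 21, 33, 38, 83, 102, 110, 115] → cuts [19, 24, 36, 41, 86, 105, 113, 118]
  NpsII (ACTT, off=4): starts [5, 9, 27, 53, 67, 72, 76, 91, 108, 127] → cuts [0, 9, 13, 31, 57, 71, 76, 80, 95, 112]

Pooled cuts: [0, 9, 13, 19, 24, 31, 36, 41, 57, 71, 76, 80, 86, 95, 105, 112, 113, 118]

Fragment lengths:
  0→9: 9 bp
  9→13: 4 bp
  13→19: 6 bp
  19→24: 5 bp
  24→31: 7 bp
  31→36: 5 bp
  36→41: 5 bp
  41→57: 16 bp
  57→71: 14 bp
  71→76: 5 bp
  76→80: 4 bp
  80→86: 6 bp
  86→95: 9 bp
  95→105: 10 bp
  105→112: 7 bp
  112→113: 1 bp
  113→118: 5 bp
  118→0 (wrap): 131-118+0 = 13 bp

[1,4,4,5,5,5,5,5,6,6,7,7,9,9,10,13,14,16]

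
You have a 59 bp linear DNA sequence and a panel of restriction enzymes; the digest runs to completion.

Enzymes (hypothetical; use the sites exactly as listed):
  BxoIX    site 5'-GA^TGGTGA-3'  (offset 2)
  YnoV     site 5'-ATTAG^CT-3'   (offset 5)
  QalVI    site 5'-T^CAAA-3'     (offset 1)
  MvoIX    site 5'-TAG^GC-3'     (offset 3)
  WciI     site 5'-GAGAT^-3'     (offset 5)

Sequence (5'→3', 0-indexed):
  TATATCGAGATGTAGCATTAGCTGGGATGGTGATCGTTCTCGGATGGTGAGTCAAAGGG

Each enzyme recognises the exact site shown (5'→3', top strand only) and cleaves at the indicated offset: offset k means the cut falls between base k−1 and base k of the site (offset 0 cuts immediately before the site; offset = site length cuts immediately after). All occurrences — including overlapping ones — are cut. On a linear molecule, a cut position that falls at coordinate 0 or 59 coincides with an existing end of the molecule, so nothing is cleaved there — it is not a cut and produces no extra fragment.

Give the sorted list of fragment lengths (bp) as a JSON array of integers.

[6,7,8,10,11,17]

Scan for sites:
  BxoIX GATGGTGA/2: at [25, 42] ⇒ [27, 44]
  YnoV ATTAGCT/5: at [16] ⇒ [21]
  QalVI TCAAA/1: at [51] ⇒ [52]
  MvoIX (TAGGC, off=3): no sites
  WciI GAGAT/5: at [6] ⇒ [11]

All cut coordinates (distinct, sorted): [11, 21, 27, 44, 52]

Fragment lengths:
  [0,11): 11 bp
  [11,21): 10 bp
  [21,27): 6 bp
  [27,44): 17 bp
  [44,52): 8 bp
  [52,59): 7 bp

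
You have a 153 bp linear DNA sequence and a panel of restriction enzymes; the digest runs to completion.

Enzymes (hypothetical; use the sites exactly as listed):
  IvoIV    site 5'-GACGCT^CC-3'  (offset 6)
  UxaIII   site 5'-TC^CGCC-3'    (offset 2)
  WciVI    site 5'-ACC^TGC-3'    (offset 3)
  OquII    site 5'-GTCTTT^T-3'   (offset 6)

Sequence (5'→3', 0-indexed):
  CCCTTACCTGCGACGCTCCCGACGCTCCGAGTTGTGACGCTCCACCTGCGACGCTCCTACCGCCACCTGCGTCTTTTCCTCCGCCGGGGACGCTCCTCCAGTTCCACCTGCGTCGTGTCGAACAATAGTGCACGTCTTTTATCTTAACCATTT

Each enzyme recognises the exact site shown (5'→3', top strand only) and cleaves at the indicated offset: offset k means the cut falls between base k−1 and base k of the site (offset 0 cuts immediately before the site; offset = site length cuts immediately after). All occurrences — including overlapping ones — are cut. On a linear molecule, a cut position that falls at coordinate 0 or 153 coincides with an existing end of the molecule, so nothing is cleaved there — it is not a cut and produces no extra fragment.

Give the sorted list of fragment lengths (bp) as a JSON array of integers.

[5,5,8,9,9,9,9,12,13,14,14,15,31]

Scan for sites:
  IvoIV (GACGCTCC, off=6): starts [11, 20, 35, 49, 88] → cuts [17, 26, 41, 55, 94]
  UxaIII (TCCGCC, off=2): starts [79] → cuts [81]
  WciVI (ACCTGC, off=3): starts [5, 43, 64, 105] → cuts [8, 46, 67, 108]
  OquII (GTCTTTT, off=6): starts [70, 133] → cuts [76, 139]

All cut coordinates (distinct, sorted): [8, 17, 26, 41, 46, 55, 67, 76, 81, 94, 108, 139]

Fragment lengths:
  [0,8): 8 bp
  [8,17): 9 bp
  [17,26): 9 bp
  [26,41): 15 bp
  [41,46): 5 bp
  [46,55): 9 bp
  [55,67): 12 bp
  [67,76): 9 bp
  [76,81): 5 bp
  [81,94): 13 bp
  [94,108): 14 bp
  [108,139): 31 bp
  [139,153): 14 bp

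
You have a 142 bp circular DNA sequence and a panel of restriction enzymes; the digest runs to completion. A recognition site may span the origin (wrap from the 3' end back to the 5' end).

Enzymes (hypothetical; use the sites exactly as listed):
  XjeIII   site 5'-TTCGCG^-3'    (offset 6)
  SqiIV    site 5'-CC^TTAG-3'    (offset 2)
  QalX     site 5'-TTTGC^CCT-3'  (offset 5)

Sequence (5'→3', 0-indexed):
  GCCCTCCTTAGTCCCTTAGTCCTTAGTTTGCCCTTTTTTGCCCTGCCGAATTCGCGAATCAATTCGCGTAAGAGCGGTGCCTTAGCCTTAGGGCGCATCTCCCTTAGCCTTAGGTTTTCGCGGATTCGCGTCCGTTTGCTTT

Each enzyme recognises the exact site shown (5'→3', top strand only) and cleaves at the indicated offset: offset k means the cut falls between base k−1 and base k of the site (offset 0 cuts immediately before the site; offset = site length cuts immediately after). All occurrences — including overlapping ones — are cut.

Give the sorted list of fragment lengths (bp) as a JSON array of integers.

[5,6,6,7,8,8,9,10,12,13,13,14,15,16]

Site scan:
  XjeIII (TTCGCG, off=6): starts [50, 62, 116, 124] → cuts [56, 68, 122, 130]
  SqiIV (CCTTAG, off=2): starts [5, 13, 20, 79, 85, 101, 107] → cuts [7, 15, 22, 81, 87, 103, 109]
  QalX (TTTGCCCT, off=5): starts [26, 36, 139] → cuts [2, 31, 41]

Pooled cuts: [2, 7, 15, 22, 31, 41, 56, 68, 81, 87, 103, 109, 122, 130]

Fragment lengths:
  2→7: 5 bp
  7→15: 8 bp
  15→22: 7 bp
  22→31: 9 bp
  31→41: 10 bp
  41→56: 15 bp
  56→68: 12 bp
  68→81: 13 bp
  81→87: 6 bp
  87→103: 16 bp
  103→109: 6 bp
  109→122: 13 bp
  122→130: 8 bp
  130→2 (wrap): 142-130+2 = 14 bp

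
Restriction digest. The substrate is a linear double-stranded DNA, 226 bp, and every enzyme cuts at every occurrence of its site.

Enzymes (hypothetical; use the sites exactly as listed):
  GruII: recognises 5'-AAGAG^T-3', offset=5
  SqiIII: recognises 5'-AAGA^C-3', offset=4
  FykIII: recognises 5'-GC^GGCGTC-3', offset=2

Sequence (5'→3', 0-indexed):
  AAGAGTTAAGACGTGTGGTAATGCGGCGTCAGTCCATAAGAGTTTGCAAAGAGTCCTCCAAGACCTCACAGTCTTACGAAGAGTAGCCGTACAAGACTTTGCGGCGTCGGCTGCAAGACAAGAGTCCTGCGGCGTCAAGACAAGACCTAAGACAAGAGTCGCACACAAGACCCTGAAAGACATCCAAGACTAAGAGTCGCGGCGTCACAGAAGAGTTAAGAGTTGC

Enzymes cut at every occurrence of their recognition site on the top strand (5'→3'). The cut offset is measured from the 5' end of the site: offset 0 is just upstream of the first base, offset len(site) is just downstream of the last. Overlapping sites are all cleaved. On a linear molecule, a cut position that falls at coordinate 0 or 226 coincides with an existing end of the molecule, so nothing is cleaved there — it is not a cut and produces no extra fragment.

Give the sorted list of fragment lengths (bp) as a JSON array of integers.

[4,4,5,5,6,6,6,6,6,7,7,7,9,10,10,10,11,12,13,13,15,16,18,20]

Scan for sites:
  GruII (AAGAGT, off=5): starts [0, 37, 48, 78, 119, 153, 191, 210, 217] → cuts [5, 42, 53, 83, 124, 158, 196, 215, 222]
  SqiIII (AAGAC, off=4): starts [7, 59, 92, 114, 136, 141, 148, 166, 176, 185] → cuts [11, 63, 96, 118, 140, 145, 152, 170, 180, 189]
  FykIII (GCGGCGTC, off=2): starts [22, 100, 128, 198] → cuts [24, 102, 130, 200]

Pooled cuts: [5, 11, 24, 42, 53, 63, 83, 96, 102, 118, 124, 130, 140, 145, 152, 158, 170, 180, 189, 196, 200, 215, 222]

Fragments:
  [0,5): 5 bp
  [5,11): 6 bp
  [11,24): 13 bp
  [24,42): 18 bp
  [42,53): 11 bp
  [53,63): 10 bp
  [63,83): 20 bp
  [83,96): 13 bp
  [96,102): 6 bp
  [102,118): 16 bp
  [118,124): 6 bp
  [124,130): 6 bp
  [130,140): 10 bp
  [140,145): 5 bp
  [145,152): 7 bp
  [152,158): 6 bp
  [158,170): 12 bp
  [170,180): 10 bp
  [180,189): 9 bp
  [189,196): 7 bp
  [196,200): 4 bp
  [200,215): 15 bp
  [215,222): 7 bp
  [222,226): 4 bp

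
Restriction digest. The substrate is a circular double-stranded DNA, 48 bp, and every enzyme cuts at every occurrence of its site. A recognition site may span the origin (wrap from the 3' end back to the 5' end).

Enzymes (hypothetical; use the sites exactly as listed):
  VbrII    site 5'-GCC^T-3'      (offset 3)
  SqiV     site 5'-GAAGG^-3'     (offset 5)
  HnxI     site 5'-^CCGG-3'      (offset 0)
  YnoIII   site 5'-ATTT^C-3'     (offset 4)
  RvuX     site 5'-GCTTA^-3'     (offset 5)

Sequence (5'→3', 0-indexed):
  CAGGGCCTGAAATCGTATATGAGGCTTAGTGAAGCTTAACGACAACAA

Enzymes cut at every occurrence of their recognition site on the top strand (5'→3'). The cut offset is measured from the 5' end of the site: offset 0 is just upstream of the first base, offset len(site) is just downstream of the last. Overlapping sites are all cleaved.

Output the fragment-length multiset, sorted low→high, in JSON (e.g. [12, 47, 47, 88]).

[10,17,21]

Scan for sites:
  VbrII (GCCT, off=3): starts [4] → cuts [7]
  SqiV (GAAGG, off=5): no sites
  HnxI (CCGG, off=0): no sites
  YnoIII (ATTTC, off=4): no sites
  RvuX (GCTTA, off=5): starts [23, 33] → cuts [28, 38]

All cut coordinates (distinct, sorted): [7, 28, 38]

Fragment lengths:
  7→28: 21 bp
  28→38: 10 bp
  38→7 (wrap): 48-38+7 = 17 bp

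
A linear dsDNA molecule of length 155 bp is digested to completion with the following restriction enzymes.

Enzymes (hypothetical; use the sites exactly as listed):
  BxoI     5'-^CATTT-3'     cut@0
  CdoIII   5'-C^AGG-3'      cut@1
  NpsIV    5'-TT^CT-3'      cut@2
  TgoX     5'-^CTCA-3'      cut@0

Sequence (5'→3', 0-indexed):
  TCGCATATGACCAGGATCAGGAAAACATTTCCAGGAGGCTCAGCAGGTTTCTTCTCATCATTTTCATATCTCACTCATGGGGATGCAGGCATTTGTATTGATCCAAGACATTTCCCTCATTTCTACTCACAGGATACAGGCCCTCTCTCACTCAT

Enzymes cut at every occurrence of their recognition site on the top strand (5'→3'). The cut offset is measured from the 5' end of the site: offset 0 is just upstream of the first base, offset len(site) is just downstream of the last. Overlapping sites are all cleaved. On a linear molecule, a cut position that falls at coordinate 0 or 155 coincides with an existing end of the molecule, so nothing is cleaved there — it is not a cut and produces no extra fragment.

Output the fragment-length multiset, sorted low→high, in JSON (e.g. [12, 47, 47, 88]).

Scan for sites:
  BxoI CATTT/0: at [25, 58, 89, 108, 117] ⇒ [25, 58, 89, 108, 117]
  CdoIII CAGG/1: at [11, 17, 31, 43, 85, 129, 136] ⇒ [12, 18, 32, 44, 86, 130, 137]
  NpsIV TTCT/2: at [48, 51, 120] ⇒ [50, 53, 122]
  TgoX CTCA/0: at [38, 53, 69, 73, 115, 125, 146, 150] ⇒ [38, 53, 69, 73, 115, 125, 146, 150]

Pooled cuts: [12, 18, 25, 32, 38, 44, 50, 53, 58, 69, 73, 86, 89, 108, 115, 117, 122, 125, 130, 137, 146, 150]

Fragment lengths:
  [0,12): 12 bp
  [12,18): 6 bp
  [18,25): 7 bp
  [25,32): 7 bp
  [32,38): 6 bp
  [38,44): 6 bp
  [44,50): 6 bp
  [50,53): 3 bp
  [53,58): 5 bp
  [58,69): 11 bp
  [69,73): 4 bp
  [73,86): 13 bp
  [86,89): 3 bp
  [89,108): 19 bp
  [108,115): 7 bp
  [115,117): 2 bp
  [117,122): 5 bp
  [122,125): 3 bp
  [125,130): 5 bp
  [130,137): 7 bp
  [137,146): 9 bp
  [146,150): 4 bp
  [150,155): 5 bp

[2,3,3,3,4,4,5,5,5,5,6,6,6,6,7,7,7,7,9,11,12,13,19]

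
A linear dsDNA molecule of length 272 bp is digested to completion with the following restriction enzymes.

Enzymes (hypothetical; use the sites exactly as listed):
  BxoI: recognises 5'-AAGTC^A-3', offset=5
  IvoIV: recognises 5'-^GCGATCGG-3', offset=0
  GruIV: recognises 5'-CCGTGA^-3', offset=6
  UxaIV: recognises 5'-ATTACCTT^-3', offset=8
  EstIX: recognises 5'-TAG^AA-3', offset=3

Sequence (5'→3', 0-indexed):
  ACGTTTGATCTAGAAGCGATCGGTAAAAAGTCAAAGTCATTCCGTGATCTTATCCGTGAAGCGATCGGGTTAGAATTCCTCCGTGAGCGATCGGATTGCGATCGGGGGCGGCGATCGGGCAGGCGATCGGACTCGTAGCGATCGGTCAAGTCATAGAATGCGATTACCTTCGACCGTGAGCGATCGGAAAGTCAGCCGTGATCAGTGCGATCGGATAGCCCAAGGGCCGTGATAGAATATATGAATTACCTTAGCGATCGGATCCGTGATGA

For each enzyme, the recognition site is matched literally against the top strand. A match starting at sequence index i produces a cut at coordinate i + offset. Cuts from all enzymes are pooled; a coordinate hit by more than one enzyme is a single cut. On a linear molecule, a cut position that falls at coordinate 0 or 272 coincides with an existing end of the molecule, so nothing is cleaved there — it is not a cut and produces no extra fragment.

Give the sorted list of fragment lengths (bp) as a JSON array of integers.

[1,1,2,3,3,4,5,6,8,9,9,11,12,12,13,13,13,13,14,14,15,15,16,17,17,26]

Site scan:
  BxoI AAGTCA/5: at [27, 33, 147, 188] ⇒ [32, 38, 152, 193]
  IvoIV GCGATCGG/0: at [15, 60, 86, 97, 110, 122, 137, 179, 206, 253] ⇒ [15, 60, 86, 97, 110, 122, 137, 179, 206, 253]
  GruIV CCGTGA/6: at [41, 53, 80, 173, 195, 226, 263] ⇒ [47, 59, 86, 179, 201, 232, 269]
  UxaIV ATTACCTT/8: at [162, 244] ⇒ [170, 252]
  EstIX TAGAA/3: at [10, 70, 153, 232] ⇒ [13, 73, 156, 235]

All cut coordinates (distinct, sorted): [13, 15, 32, 38, 47, 59, 60, 73, 86, 97, 110, 122, 137, 152, 156, 170, 179, 193, 201, 206, 232, 235, 252, 253, 269]

Fragments:
  [0,13): 13 bp
  [13,15): 2 bp
  [15,32): 17 bp
  [32,38): 6 bp
  [38,47): 9 bp
  [47,59): 12 bp
  [59,60): 1 bp
  [60,73): 13 bp
  [73,86): 13 bp
  [86,97): 11 bp
  [97,110): 13 bp
  [110,122): 12 bp
  [122,137): 15 bp
  [137,152): 15 bp
  [152,156): 4 bp
  [156,170): 14 bp
  [170,179): 9 bp
  [179,193): 14 bp
  [193,201): 8 bp
  [201,206): 5 bp
  [206,232): 26 bp
  [232,235): 3 bp
  [235,252): 17 bp
  [252,253): 1 bp
  [253,269): 16 bp
  [269,272): 3 bp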